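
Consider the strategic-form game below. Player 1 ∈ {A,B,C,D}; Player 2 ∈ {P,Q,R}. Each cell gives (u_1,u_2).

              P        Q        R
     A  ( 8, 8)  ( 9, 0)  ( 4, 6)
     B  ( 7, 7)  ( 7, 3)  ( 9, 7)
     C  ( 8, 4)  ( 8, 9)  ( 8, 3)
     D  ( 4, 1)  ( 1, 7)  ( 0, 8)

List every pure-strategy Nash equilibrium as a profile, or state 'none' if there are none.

(A,P): NE
(A,Q): not NE [P2→P gives 8>0]
(A,R): not NE [P1→B gives 9>4; P2→P gives 8>6]
(B,P): not NE [P1→C gives 8>7]
(B,Q): not NE [P1→A gives 9>7; P2→R gives 7>3]
(B,R): NE
(C,P): not NE [P2→Q gives 9>4]
(C,Q): not NE [P1→A gives 9>8]
(C,R): not NE [P1→B gives 9>8; P2→Q gives 9>3]
(D,P): not NE [P1→C gives 8>4; P2→R gives 8>1]
(D,Q): not NE [P1→A gives 9>1; P2→R gives 8>7]
(D,R): not NE [P1→B gives 9>0]

PSNE = {(A,P), (B,R)}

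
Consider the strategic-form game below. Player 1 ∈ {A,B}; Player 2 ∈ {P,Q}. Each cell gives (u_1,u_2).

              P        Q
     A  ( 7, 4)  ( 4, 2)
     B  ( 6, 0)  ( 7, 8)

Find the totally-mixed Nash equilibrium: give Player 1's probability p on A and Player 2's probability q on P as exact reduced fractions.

P1 mixes 4/5 on A; P2 mixes 3/4 on P

P1 indiff ⇒ q·7+(1-q)·4 = q·6+(1-q)·7 ⇒ q(1) = (1-q)(3) ⇒ q = 3/4
P2 indiff ⇒ p·4+(1-p)·0 = p·2+(1-p)·8 ⇒ p(2) = (1-p)(8) ⇒ p = 4/5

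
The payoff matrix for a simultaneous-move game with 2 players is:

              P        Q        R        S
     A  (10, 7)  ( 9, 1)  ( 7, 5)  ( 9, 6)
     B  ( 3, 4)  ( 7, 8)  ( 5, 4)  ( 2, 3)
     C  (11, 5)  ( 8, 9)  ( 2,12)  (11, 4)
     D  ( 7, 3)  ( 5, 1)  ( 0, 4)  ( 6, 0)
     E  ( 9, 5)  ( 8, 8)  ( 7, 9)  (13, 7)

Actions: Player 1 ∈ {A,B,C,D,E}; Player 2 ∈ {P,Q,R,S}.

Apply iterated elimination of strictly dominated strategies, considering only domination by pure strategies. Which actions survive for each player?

P1 drop B (A beats it: P:10>3 Q:9>7 R:7>5 S:9>2)
P1 drop D (A beats it: P:10>7 Q:9>5 R:7>0 S:9>6)
P2 drop Q (R beats it: A:5>1 C:12>9 E:9>8)
P1→{A,C,E} P2→{P,R,S}

Remaining: P1:{A,C,E} P2:{P,R,S}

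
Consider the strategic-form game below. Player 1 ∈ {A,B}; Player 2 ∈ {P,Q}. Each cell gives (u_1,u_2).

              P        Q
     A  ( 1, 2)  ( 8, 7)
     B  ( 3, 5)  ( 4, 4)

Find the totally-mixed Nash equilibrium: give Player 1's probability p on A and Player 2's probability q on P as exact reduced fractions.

P1 mixes 1/6 on A; P2 mixes 2/3 on P

P1 indiff ⇒ q·1+(1-q)·8 = q·3+(1-q)·4 ⇒ q(-2) = (1-q)(-4) ⇒ q = 2/3
P2 indiff ⇒ p·2+(1-p)·5 = p·7+(1-p)·4 ⇒ p(-5) = (1-p)(-1) ⇒ p = 1/6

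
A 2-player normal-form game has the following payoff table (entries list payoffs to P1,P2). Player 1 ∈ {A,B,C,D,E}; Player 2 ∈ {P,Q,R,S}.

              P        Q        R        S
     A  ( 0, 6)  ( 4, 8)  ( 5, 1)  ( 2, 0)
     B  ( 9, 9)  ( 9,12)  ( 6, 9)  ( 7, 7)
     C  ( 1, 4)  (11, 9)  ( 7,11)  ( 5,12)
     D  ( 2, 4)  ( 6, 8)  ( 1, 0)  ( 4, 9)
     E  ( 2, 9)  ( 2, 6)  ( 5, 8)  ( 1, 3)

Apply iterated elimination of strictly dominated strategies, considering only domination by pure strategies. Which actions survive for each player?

Survivors P1:{B,C} P2:{Q,R,S}

P1 drop A (B beats it: P:9>0 Q:9>4 R:6>5 S:7>2)
P1 drop D (B beats it: P:9>2 Q:9>6 R:6>1 S:7>4)
P1 drop E (B beats it: P:9>2 Q:9>2 R:6>5 S:7>1)
P2 drop P (Q beats it: B:12>9 C:9>4)
P1→{B,C} P2→{Q,R,S}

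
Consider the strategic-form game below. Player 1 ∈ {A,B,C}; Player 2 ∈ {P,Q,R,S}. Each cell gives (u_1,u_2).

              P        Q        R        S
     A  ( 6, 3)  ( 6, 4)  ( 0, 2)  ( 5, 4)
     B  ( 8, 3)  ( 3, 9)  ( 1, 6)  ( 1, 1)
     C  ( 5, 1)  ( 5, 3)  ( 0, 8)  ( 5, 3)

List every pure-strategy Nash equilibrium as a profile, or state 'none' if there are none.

NE set: (A,Q), (A,S)

(A,P): not NE [P1→B gives 8>6; P2→S gives 4>3]
(A,Q): NE
(A,R): not NE [P1→B gives 1>0; P2→S gives 4>2]
(A,S): NE
(B,P): not NE [P2→Q gives 9>3]
(B,Q): not NE [P1→A gives 6>3]
(B,R): not NE [P2→Q gives 9>6]
(B,S): not NE [P1→C gives 5>1; P2→Q gives 9>1]
(C,P): not NE [P1→B gives 8>5; P2→R gives 8>1]
(C,Q): not NE [P1→A gives 6>5; P2→R gives 8>3]
(C,R): not NE [P1→B gives 1>0]
(C,S): not NE [P2→R gives 8>3]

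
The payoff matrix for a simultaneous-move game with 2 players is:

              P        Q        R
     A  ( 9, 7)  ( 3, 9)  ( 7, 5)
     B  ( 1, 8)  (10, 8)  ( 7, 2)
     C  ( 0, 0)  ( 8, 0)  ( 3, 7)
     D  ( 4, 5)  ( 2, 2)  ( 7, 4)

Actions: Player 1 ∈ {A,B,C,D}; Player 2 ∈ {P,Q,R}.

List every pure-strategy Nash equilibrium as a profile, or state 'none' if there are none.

Nash profiles: (B,Q)

(A,P): not NE [P2→Q gives 9>7]
(A,Q): not NE [P1→B gives 10>3]
(A,R): not NE [P2→Q gives 9>5]
(B,P): not NE [P1→A gives 9>1]
(B,Q): NE
(B,R): not NE [P2→Q gives 8>2]
(C,P): not NE [P1→A gives 9>0; P2→R gives 7>0]
(C,Q): not NE [P1→B gives 10>8; P2→R gives 7>0]
(C,R): not NE [P1→D gives 7>3]
(D,P): not NE [P1→A gives 9>4]
(D,Q): not NE [P1→B gives 10>2; P2→P gives 5>2]
(D,R): not NE [P2→P gives 5>4]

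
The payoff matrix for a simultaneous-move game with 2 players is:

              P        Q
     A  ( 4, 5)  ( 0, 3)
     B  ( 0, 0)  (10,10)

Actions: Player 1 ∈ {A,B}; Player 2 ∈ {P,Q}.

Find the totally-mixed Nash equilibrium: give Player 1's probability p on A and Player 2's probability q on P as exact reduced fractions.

p=5/6, q=5/7

P1 indiff ⇒ q·4+(1-q)·0 = q·0+(1-q)·10 ⇒ q(4) = (1-q)(10) ⇒ q = 5/7
P2 indiff ⇒ p·5+(1-p)·0 = p·3+(1-p)·10 ⇒ p(2) = (1-p)(10) ⇒ p = 5/6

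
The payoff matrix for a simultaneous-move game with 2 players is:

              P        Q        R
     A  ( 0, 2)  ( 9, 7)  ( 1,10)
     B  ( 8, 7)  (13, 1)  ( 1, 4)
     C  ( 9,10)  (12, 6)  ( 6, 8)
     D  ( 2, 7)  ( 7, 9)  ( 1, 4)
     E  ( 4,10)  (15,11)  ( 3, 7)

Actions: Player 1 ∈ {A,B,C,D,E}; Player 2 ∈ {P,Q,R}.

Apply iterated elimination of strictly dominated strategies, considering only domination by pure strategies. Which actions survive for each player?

Remaining: P1:{B,C,E} P2:{P,Q}

P1 drop A (C beats it: P:9>0 Q:12>9 R:6>1)
P1 drop D (C beats it: P:9>2 Q:12>7 R:6>1)
P2 drop R (P beats it: B:7>4 C:10>8 E:10>7)
P1→{B,C,E} P2→{P,Q}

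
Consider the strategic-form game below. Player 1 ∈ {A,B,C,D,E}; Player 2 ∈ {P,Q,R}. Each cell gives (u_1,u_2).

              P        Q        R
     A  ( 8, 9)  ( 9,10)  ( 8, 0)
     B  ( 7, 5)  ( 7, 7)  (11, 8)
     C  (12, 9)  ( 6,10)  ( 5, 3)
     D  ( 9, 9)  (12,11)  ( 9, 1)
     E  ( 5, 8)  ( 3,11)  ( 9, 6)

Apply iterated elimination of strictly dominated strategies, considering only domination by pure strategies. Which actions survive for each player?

P1 drop A (D beats it: P:9>8 Q:12>9 R:9>8)
P1 drop E (B beats it: P:7>5 Q:7>3 R:11>9)
P2 drop P (Q beats it: B:7>5 C:10>9 D:11>9)
P1 drop C (B beats it: Q:7>6 R:11>5)
P1→{B,D} P2→{Q,R}

Remaining: P1:{B,D} P2:{Q,R}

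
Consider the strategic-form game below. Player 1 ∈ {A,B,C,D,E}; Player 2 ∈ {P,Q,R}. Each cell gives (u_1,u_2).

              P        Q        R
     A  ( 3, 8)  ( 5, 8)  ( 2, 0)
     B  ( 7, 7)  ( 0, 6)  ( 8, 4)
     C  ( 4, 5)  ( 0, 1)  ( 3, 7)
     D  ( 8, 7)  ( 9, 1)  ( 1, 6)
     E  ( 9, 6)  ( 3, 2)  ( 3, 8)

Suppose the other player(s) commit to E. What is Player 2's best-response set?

BR_2 = {R}

u_2(P vs E) = 6
u_2(Q vs E) = 2
u_2(R vs E) = 8
max payoff 8 at {R}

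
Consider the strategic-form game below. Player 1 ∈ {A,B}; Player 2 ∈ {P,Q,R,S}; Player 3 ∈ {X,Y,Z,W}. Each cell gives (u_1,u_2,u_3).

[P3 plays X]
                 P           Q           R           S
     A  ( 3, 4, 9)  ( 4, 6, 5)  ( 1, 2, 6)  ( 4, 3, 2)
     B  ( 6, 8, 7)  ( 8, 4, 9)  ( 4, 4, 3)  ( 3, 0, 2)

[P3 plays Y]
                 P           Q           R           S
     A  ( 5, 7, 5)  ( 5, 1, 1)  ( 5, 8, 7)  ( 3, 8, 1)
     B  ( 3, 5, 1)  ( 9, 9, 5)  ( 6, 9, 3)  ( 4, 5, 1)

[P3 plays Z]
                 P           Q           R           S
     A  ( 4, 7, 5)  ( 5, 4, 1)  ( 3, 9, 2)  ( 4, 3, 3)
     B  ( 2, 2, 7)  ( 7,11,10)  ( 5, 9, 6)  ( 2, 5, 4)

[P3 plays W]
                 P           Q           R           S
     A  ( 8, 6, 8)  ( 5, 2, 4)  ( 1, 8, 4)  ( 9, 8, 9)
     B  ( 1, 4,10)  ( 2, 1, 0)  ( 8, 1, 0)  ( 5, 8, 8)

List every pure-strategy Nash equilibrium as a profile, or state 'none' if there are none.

(A,P,X): not NE [P1→B gives 6>3; P2→Q gives 6>4]
(A,P,Y): not NE [P2→S gives 8>7; P3→X gives 9>5]
(A,P,Z): not NE [P2→R gives 9>7; P3→X gives 9>5]
(A,P,W): not NE [P2→S gives 8>6; P3→X gives 9>8]
(A,Q,X): not NE [P1→B gives 8>4]
(A,Q,Y): not NE [P1→B gives 9>5; P2→S gives 8>1; P3→X gives 5>1]
(A,Q,Z): not NE [P1→B gives 7>5; P2→R gives 9>4; P3→X gives 5>1]
(A,Q,W): not NE [P2→S gives 8>2; P3→X gives 5>4]
(A,R,X): not NE [P1→B gives 4>1; P2→Q gives 6>2; P3→Y gives 7>6]
(A,R,Y): not NE [P1→B gives 6>5]
(A,R,Z): not NE [P1→B gives 5>3; P3→Y gives 7>2]
(A,R,W): not NE [P1→B gives 8>1; P3→Y gives 7>4]
(A,S,X): not NE [P2→Q gives 6>3; P3→W gives 9>2]
(A,S,Y): not NE [P1→B gives 4>3; P3→W gives 9>1]
(A,S,Z): not NE [P2→R gives 9>3; P3→W gives 9>3]
(A,S,W): NE
(B,P,X): not NE [P3→W gives 10>7]
(B,P,Y): not NE [P1→A gives 5>3; P2→R gives 9>5; P3→W gives 10>1]
(B,P,Z): not NE [P1→A gives 4>2; P2→Q gives 11>2; P3→W gives 10>7]
(B,P,W): not NE [P1→A gives 8>1; P2→S gives 8>4]
(B,Q,X): not NE [P2→P gives 8>4; P3→Z gives 10>9]
(B,Q,Y): not NE [P3→Z gives 10>5]
(B,Q,Z): NE
(B,Q,W): not NE [P1→A gives 5>2; P2→S gives 8>1; P3→Z gives 10>0]
(B,R,X): not NE [P2→P gives 8>4; P3→Z gives 6>3]
(B,R,Y): not NE [P3→Z gives 6>3]
(B,R,Z): not NE [P2→Q gives 11>9]
(B,R,W): not NE [P2→S gives 8>1; P3→Z gives 6>0]
(B,S,X): not NE [P1→A gives 4>3; P2→P gives 8>0; P3→W gives 8>2]
(B,S,Y): not NE [P2→R gives 9>5; P3→W gives 8>1]
(B,S,Z): not NE [P1→A gives 4>2; P2→Q gives 11>5; P3→W gives 8>4]
(B,S,W): not NE [P1→A gives 9>5]

Nash profiles: (A,S,W), (B,Q,Z)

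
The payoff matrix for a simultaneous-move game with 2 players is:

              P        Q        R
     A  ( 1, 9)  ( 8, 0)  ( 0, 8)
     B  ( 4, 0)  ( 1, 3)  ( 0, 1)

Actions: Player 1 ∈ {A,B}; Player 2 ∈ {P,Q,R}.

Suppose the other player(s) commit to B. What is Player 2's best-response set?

argmax u_2 = {Q}

u_2(P vs B) = 0
u_2(Q vs B) = 3
u_2(R vs B) = 1
max payoff 3 at {Q}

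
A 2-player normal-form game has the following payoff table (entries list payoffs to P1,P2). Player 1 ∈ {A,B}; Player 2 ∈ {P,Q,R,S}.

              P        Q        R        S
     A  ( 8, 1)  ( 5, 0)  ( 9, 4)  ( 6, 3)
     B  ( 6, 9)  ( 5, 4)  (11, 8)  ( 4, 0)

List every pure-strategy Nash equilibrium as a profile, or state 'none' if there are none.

Equilibria: none

(A,P): not NE [P2→R gives 4>1]
(A,Q): not NE [P2→R gives 4>0]
(A,R): not NE [P1→B gives 11>9]
(A,S): not NE [P2→R gives 4>3]
(B,P): not NE [P1→A gives 8>6]
(B,Q): not NE [P2→P gives 9>4]
(B,R): not NE [P2→P gives 9>8]
(B,S): not NE [P1→A gives 6>4; P2→P gives 9>0]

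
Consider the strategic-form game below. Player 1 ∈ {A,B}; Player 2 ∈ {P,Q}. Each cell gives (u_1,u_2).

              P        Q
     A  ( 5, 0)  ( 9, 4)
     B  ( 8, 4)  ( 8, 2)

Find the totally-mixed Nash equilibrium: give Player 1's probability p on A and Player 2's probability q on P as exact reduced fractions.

P1 indiff ⇒ q·5+(1-q)·9 = q·8+(1-q)·8 ⇒ q(-3) = (1-q)(-1) ⇒ q = 1/4
P2 indiff ⇒ p·0+(1-p)·4 = p·4+(1-p)·2 ⇒ p(-4) = (1-p)(-2) ⇒ p = 1/3

P1 mixes 1/3 on A; P2 mixes 1/4 on P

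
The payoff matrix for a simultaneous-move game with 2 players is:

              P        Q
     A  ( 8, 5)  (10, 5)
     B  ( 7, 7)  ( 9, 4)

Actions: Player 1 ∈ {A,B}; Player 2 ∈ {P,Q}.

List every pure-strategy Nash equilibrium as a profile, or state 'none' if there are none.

NE set: (A,P), (A,Q)

(A,P): NE
(A,Q): NE
(B,P): not NE [P1→A gives 8>7]
(B,Q): not NE [P1→A gives 10>9; P2→P gives 7>4]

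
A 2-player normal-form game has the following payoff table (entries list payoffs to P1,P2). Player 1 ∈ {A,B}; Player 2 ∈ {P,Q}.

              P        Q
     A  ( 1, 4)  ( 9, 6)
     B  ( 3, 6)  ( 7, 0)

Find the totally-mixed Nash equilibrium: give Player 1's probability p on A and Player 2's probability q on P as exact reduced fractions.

P1 mixes 3/4 on A; P2 mixes 1/2 on P

P1 indiff ⇒ q·1+(1-q)·9 = q·3+(1-q)·7 ⇒ q(-2) = (1-q)(-2) ⇒ q = 1/2
P2 indiff ⇒ p·4+(1-p)·6 = p·6+(1-p)·0 ⇒ p(-2) = (1-p)(-6) ⇒ p = 3/4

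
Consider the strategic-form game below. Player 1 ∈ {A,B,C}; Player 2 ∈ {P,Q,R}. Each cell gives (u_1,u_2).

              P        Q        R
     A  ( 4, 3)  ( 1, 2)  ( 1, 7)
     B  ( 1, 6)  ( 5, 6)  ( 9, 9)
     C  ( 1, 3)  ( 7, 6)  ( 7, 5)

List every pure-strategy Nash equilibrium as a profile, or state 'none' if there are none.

NE set: (B,R), (C,Q)

(A,P): not NE [P2→R gives 7>3]
(A,Q): not NE [P1→C gives 7>1; P2→R gives 7>2]
(A,R): not NE [P1→B gives 9>1]
(B,P): not NE [P1→A gives 4>1; P2→R gives 9>6]
(B,Q): not NE [P1→C gives 7>5; P2→R gives 9>6]
(B,R): NE
(C,P): not NE [P1→A gives 4>1; P2→Q gives 6>3]
(C,Q): NE
(C,R): not NE [P1→B gives 9>7; P2→Q gives 6>5]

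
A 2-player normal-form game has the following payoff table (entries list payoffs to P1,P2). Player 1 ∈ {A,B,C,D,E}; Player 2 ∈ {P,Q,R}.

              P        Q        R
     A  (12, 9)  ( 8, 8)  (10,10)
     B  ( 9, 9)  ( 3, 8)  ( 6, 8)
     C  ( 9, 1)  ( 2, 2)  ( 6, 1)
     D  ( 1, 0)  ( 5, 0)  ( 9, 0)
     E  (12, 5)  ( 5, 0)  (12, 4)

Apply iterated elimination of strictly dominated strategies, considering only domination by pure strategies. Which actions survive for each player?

P1 drop B (A beats it: P:12>9 Q:8>3 R:10>6)
P1 drop C (A beats it: P:12>9 Q:8>2 R:10>6)
P1 drop D (A beats it: P:12>1 Q:8>5 R:10>9)
P2 drop Q (P beats it: A:9>8 E:5>0)
P1→{A,E} P2→{P,R}

Survivors P1:{A,E} P2:{P,R}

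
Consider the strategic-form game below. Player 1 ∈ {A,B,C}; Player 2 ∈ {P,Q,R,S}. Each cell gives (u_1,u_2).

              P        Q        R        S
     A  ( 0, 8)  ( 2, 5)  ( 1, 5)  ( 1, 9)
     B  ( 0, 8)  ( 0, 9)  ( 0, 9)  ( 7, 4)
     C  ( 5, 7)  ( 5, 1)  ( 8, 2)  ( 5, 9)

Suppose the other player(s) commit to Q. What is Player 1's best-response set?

P1 best: {C}

u_1(A vs Q) = 2
u_1(B vs Q) = 0
u_1(C vs Q) = 5
max payoff 5 at {C}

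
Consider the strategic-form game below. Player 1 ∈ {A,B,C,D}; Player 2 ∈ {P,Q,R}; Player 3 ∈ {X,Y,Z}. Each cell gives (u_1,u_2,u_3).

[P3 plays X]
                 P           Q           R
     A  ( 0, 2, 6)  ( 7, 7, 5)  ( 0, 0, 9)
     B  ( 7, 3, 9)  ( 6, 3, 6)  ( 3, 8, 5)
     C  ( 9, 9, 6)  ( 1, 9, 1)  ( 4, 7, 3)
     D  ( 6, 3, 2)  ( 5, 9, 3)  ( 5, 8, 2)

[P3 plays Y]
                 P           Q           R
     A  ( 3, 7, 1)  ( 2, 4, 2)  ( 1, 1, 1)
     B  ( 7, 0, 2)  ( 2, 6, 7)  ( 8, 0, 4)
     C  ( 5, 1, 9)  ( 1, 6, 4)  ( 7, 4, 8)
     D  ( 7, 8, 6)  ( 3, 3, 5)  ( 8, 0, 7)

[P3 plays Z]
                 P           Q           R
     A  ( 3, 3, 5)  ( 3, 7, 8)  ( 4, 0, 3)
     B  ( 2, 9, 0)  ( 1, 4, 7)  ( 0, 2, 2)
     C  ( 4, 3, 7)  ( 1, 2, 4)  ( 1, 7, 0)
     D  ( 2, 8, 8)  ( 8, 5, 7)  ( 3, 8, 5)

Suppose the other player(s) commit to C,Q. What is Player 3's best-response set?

argmax u_3 = {Y,Z}

u_3(X vs C,Q) = 1
u_3(Y vs C,Q) = 4
u_3(Z vs C,Q) = 4
max payoff 4 at {Y,Z}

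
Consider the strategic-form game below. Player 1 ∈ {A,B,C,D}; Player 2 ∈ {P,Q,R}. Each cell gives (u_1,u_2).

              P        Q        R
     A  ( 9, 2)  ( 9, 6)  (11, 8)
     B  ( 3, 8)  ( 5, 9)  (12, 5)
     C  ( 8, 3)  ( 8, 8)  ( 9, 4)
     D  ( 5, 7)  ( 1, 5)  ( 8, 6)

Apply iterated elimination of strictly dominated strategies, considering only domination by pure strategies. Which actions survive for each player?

P1 drop C (A beats it: P:9>8 Q:9>8 R:11>9)
P1 drop D (A beats it: P:9>5 Q:9>1 R:11>8)
P2 drop P (Q beats it: A:6>2 B:9>8)
P1→{A,B} P2→{Q,R}

Remaining: P1:{A,B} P2:{Q,R}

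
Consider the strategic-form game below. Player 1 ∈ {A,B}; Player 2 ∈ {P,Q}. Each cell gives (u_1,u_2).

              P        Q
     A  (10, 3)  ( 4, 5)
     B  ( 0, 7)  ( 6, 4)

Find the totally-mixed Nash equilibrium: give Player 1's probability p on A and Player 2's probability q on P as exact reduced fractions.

P1 indiff ⇒ q·10+(1-q)·4 = q·0+(1-q)·6 ⇒ q(10) = (1-q)(2) ⇒ q = 1/6
P2 indiff ⇒ p·3+(1-p)·7 = p·5+(1-p)·4 ⇒ p(-2) = (1-p)(-3) ⇒ p = 3/5

(p,q) = (3/5, 1/6)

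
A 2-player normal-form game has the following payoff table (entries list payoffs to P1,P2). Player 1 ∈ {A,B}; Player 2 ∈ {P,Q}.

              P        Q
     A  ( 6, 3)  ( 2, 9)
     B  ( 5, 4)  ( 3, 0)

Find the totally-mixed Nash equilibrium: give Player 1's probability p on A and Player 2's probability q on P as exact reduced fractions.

p=2/5, q=1/2

P1 indiff ⇒ q·6+(1-q)·2 = q·5+(1-q)·3 ⇒ q(1) = (1-q)(1) ⇒ q = 1/2
P2 indiff ⇒ p·3+(1-p)·4 = p·9+(1-p)·0 ⇒ p(-6) = (1-p)(-4) ⇒ p = 2/5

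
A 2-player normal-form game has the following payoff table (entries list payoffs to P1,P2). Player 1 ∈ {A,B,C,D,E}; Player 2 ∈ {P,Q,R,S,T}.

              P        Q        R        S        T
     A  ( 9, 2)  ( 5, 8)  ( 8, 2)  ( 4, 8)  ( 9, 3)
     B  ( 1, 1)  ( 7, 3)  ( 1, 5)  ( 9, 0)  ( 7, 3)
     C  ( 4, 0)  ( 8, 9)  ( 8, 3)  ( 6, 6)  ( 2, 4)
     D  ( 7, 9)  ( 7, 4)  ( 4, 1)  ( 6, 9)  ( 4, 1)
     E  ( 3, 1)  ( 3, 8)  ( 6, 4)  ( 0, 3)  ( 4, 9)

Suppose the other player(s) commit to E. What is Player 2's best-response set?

u_2(P vs E) = 1
u_2(Q vs E) = 8
u_2(R vs E) = 4
u_2(S vs E) = 3
u_2(T vs E) = 9
max payoff 9 at {T}

argmax u_2 = {T}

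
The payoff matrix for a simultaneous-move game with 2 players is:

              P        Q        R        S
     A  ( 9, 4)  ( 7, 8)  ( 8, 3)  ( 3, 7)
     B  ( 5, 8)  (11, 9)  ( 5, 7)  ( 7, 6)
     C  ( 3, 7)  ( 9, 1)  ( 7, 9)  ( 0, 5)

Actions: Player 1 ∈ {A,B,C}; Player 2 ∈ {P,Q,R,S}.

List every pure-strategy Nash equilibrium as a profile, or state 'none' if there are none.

(A,P): not NE [P2→Q gives 8>4]
(A,Q): not NE [P1→B gives 11>7]
(A,R): not NE [P2→Q gives 8>3]
(A,S): not NE [P1→B gives 7>3; P2→Q gives 8>7]
(B,P): not NE [P1→A gives 9>5; P2→Q gives 9>8]
(B,Q): NE
(B,R): not NE [P1→A gives 8>5; P2→Q gives 9>7]
(B,S): not NE [P2→Q gives 9>6]
(C,P): not NE [P1→A gives 9>3; P2→R gives 9>7]
(C,Q): not NE [P1→B gives 11>9; P2→R gives 9>1]
(C,R): not NE [P1→A gives 8>7]
(C,S): not NE [P1→B gives 7>0; P2→R gives 9>5]

PSNE = {(B,Q)}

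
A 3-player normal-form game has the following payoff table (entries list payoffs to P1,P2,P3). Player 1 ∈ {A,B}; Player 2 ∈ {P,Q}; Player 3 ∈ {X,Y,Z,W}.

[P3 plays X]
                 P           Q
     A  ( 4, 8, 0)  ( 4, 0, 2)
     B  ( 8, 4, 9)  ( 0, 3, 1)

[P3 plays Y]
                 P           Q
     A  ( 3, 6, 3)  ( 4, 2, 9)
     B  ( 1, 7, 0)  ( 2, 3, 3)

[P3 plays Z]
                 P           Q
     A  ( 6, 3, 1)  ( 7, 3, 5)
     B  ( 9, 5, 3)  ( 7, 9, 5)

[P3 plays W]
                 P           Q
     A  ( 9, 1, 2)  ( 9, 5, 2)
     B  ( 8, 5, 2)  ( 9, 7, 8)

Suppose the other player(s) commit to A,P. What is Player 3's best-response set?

BR_3 = {Y}

u_3(X vs A,P) = 0
u_3(Y vs A,P) = 3
u_3(Z vs A,P) = 1
u_3(W vs A,P) = 2
max payoff 3 at {Y}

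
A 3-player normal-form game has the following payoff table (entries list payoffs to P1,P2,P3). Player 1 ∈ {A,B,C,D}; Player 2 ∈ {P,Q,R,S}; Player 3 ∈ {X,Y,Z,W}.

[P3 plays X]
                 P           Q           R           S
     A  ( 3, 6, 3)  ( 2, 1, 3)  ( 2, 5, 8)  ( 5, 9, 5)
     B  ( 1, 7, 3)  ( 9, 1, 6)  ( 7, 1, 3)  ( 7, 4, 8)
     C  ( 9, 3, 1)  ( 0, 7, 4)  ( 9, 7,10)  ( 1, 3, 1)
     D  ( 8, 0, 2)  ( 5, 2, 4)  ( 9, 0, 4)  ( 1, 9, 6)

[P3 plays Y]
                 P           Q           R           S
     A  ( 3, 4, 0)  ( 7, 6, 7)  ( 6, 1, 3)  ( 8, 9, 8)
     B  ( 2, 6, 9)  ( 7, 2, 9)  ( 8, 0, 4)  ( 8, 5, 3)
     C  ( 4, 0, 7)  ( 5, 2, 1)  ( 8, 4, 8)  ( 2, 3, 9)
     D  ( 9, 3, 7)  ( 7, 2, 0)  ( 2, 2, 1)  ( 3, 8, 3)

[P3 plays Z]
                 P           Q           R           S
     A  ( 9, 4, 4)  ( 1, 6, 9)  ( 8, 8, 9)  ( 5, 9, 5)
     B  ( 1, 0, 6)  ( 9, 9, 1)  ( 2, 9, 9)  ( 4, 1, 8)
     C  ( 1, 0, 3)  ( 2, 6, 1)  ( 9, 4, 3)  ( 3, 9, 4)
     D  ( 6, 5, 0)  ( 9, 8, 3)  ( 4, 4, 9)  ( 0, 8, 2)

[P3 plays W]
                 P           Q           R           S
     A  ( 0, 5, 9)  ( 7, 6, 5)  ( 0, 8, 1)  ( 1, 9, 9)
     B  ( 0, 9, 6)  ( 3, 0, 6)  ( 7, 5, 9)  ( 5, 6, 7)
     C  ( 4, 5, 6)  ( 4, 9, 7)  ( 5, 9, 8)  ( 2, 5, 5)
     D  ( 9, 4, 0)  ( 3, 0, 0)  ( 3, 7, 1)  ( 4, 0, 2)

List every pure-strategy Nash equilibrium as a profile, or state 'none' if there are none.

(A,P,X): not NE [P1→C gives 9>3; P2→S gives 9>6; P3→W gives 9>3]
(A,P,Y): not NE [P1→D gives 9>3; P2→S gives 9>4; P3→W gives 9>0]
(A,P,Z): not NE [P2→S gives 9>4; P3→W gives 9>4]
(A,P,W): not NE [P1→D gives 9>0; P2→S gives 9>5]
(A,Q,X): not NE [P1→B gives 9>2; P2→S gives 9>1; P3→Z gives 9>3]
(A,Q,Y): not NE [P2→S gives 9>6; P3→Z gives 9>7]
(A,Q,Z): not NE [P1→D gives 9>1; P2→S gives 9>6]
(A,Q,W): not NE [P2→S gives 9>6; P3→Z gives 9>5]
(A,R,X): not NE [P1→D gives 9>2; P2→S gives 9>5; P3→Z gives 9>8]
(A,R,Y): not NE [P1→C gives 8>6; P2→S gives 9>1; P3→Z gives 9>3]
(A,R,Z): not NE [P1→C gives 9>8; P2→S gives 9>8]
(A,R,W): not NE [P1→B gives 7>0; P2→S gives 9>8; P3→Z gives 9>1]
(A,S,X): not NE [P1→B gives 7>5; P3→W gives 9>5]
(A,S,Y): not NE [P3→W gives 9>8]
(A,S,Z): not NE [P3→W gives 9>5]
(A,S,W): not NE [P1→B gives 5>1]
(B,P,X): not NE [P1→C gives 9>1; P3→Y gives 9>3]
(B,P,Y): not NE [P1→D gives 9>2]
(B,P,Z): not NE [P1→A gives 9>1; P2→R gives 9>0; P3→Y gives 9>6]
(B,P,W): not NE [P1→D gives 9>0; P3→Y gives 9>6]
(B,Q,X): not NE [P2→P gives 7>1; P3→Y gives 9>6]
(B,Q,Y): not NE [P2→P gives 6>2]
(B,Q,Z): not NE [P3→Y gives 9>1]
(B,Q,W): not NE [P1→A gives 7>3; P2→P gives 9>0; P3→Y gives 9>6]
(B,R,X): not NE [P1→D gives 9>7; P2→P gives 7>1; P3→W gives 9>3]
(B,R,Y): not NE [P2→P gives 6>0; P3→W gives 9>4]
(B,R,Z): not NE [P1→C gives 9>2]
(B,R,W): not NE [P2→P gives 9>5]
(B,S,X): not NE [P2→P gives 7>4]
(B,S,Y): not NE [P2→P gives 6>5; P3→Z gives 8>3]
(B,S,Z): not NE [P1→A gives 5>4; P2→R gives 9>1]
(B,S,W): not NE [P2→P gives 9>6; P3→Z gives 8>7]
(C,P,X): not NE [P2→R gives 7>3; P3→Y gives 7>1]
(C,P,Y): not NE [P1→D gives 9>4; P2→R gives 4>0]
(C,P,Z): not NE [P1→A gives 9>1; P2→S gives 9>0; P3→Y gives 7>3]
(C,P,W): not NE [P1→D gives 9>4; P2→R gives 9>5; P3→Y gives 7>6]
(C,Q,X): not NE [P1→B gives 9>0; P3→W gives 7>4]
(C,Q,Y): not NE [P1→D gives 7>5; P2→R gives 4>2; P3→W gives 7>1]
(C,Q,Z): not NE [P1→D gives 9>2; P2→S gives 9>6; P3→W gives 7>1]
(C,Q,W): not NE [P1→A gives 7>4]
(C,R,X): NE
(C,R,Y): not NE [P3→X gives 10>8]
(C,R,Z): not NE [P2→S gives 9>4; P3→X gives 10>3]
(C,R,W): not NE [P1→B gives 7>5; P3→X gives 10>8]
(C,S,X): not NE [P1→B gives 7>1; P2→R gives 7>3; P3→Y gives 9>1]
(C,S,Y): not NE [P1→B gives 8>2; P2→R gives 4>3]
(C,S,Z): not NE [P1→A gives 5>3; P3→Y gives 9>4]
(C,S,W): not NE [P1→B gives 5>2; P2→R gives 9>5; P3→Y gives 9>5]
(D,P,X): not NE [P1→C gives 9>8; P2→S gives 9>0; P3→Y gives 7>2]
(D,P,Y): not NE [P2→S gives 8>3]
(D,P,Z): not NE [P1→A gives 9>6; P2→S gives 8>5; P3→Y gives 7>0]
(D,P,W): not NE [P2→R gives 7>4; P3→Y gives 7>0]
(D,Q,X): not NE [P1→B gives 9>5; P2→S gives 9>2]
(D,Q,Y): not NE [P2→S gives 8>2; P3→X gives 4>0]
(D,Q,Z): not NE [P3→X gives 4>3]
(D,Q,W): not NE [P1→A gives 7>3; P2→R gives 7>0; P3→X gives 4>0]
(D,R,X): not NE [P2→S gives 9>0; P3→Z gives 9>4]
(D,R,Y): not NE [P1→C gives 8>2; P2→S gives 8>2; P3→Z gives 9>1]
(D,R,Z): not NE [P1→C gives 9>4; P2→S gives 8>4]
(D,R,W): not NE [P1→B gives 7>3; P3→Z gives 9>1]
(D,S,X): not NE [P1→B gives 7>1]
(D,S,Y): not NE [P1→B gives 8>3; P3→X gives 6>3]
(D,S,Z): not NE [P1→A gives 5>0; P3→X gives 6>2]
(D,S,W): not NE [P1→B gives 5>4; P2→R gives 7>0; P3→X gives 6>2]

Nash profiles: (C,R,X)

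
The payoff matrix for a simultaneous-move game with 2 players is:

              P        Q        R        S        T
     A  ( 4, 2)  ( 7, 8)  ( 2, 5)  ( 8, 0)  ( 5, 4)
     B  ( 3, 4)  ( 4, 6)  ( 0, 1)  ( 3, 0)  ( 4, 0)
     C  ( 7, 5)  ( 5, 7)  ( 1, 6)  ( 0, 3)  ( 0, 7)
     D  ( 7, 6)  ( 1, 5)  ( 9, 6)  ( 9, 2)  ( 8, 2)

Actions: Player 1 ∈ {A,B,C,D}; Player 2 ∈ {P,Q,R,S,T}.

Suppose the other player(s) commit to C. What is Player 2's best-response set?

BR_2 = {Q,T}

u_2(P vs C) = 5
u_2(Q vs C) = 7
u_2(R vs C) = 6
u_2(S vs C) = 3
u_2(T vs C) = 7
max payoff 7 at {Q,T}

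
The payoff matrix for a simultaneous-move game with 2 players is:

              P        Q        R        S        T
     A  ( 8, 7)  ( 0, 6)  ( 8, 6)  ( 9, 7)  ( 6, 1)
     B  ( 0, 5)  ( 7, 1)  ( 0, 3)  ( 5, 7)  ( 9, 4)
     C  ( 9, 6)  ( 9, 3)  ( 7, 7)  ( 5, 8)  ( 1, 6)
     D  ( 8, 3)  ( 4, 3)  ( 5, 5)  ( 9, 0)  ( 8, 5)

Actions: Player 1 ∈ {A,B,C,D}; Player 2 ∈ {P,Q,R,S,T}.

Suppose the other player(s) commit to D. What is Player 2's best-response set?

argmax u_2 = {R,T}

u_2(P vs D) = 3
u_2(Q vs D) = 3
u_2(R vs D) = 5
u_2(S vs D) = 0
u_2(T vs D) = 5
max payoff 5 at {R,T}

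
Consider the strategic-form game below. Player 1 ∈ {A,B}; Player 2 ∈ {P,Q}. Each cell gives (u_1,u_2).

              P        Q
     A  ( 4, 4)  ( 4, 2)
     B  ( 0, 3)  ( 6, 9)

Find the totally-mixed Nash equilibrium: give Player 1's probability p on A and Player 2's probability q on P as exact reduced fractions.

P1 mixes 3/4 on A; P2 mixes 1/3 on P

P1 indiff ⇒ q·4+(1-q)·4 = q·0+(1-q)·6 ⇒ q(4) = (1-q)(2) ⇒ q = 1/3
P2 indiff ⇒ p·4+(1-p)·3 = p·2+(1-p)·9 ⇒ p(2) = (1-p)(6) ⇒ p = 3/4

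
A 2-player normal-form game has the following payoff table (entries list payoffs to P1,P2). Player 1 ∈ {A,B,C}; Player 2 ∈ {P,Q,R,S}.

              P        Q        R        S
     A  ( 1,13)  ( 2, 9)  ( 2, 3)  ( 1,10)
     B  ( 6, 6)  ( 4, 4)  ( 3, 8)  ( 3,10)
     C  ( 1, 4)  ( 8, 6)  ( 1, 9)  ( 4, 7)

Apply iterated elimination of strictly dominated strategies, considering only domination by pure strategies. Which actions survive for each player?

P1 drop A (B beats it: P:6>1 Q:4>2 R:3>2 S:3>1)
P2 drop P (R beats it: B:8>6 C:9>4)
P2 drop Q (R beats it: B:8>4 C:9>6)
P1→{B,C} P2→{R,S}

Survivors P1:{B,C} P2:{R,S}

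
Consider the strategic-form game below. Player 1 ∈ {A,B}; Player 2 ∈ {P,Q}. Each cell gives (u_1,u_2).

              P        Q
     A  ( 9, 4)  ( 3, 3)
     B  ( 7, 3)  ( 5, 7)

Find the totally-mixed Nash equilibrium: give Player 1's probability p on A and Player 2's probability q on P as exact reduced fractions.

(p,q) = (4/5, 1/2)

P1 indiff ⇒ q·9+(1-q)·3 = q·7+(1-q)·5 ⇒ q(2) = (1-q)(2) ⇒ q = 1/2
P2 indiff ⇒ p·4+(1-p)·3 = p·3+(1-p)·7 ⇒ p(1) = (1-p)(4) ⇒ p = 4/5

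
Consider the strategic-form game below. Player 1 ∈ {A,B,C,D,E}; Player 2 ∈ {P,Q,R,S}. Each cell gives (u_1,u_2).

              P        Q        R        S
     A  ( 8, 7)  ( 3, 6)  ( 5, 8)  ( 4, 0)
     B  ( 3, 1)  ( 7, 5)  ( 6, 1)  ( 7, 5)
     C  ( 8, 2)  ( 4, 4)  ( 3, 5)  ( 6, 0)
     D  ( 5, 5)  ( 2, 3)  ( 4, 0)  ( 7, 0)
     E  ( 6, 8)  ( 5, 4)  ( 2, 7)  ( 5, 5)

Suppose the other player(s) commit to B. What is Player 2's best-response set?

BR_2 = {Q,S}

u_2(P vs B) = 1
u_2(Q vs B) = 5
u_2(R vs B) = 1
u_2(S vs B) = 5
max payoff 5 at {Q,S}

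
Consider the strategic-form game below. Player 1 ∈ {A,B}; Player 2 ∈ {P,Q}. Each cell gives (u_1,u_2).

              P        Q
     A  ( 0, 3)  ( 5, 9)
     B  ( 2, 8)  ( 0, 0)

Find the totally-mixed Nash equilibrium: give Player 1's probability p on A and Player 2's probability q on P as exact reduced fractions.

p=4/7, q=5/7

P1 indiff ⇒ q·0+(1-q)·5 = q·2+(1-q)·0 ⇒ q(-2) = (1-q)(-5) ⇒ q = 5/7
P2 indiff ⇒ p·3+(1-p)·8 = p·9+(1-p)·0 ⇒ p(-6) = (1-p)(-8) ⇒ p = 4/7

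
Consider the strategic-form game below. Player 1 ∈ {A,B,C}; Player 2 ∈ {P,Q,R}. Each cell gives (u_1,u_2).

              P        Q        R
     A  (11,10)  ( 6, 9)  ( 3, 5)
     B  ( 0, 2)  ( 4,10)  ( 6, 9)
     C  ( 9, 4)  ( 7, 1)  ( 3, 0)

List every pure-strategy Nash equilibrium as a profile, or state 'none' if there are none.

(A,P): NE
(A,Q): not NE [P1→C gives 7>6; P2→P gives 10>9]
(A,R): not NE [P1→B gives 6>3; P2→P gives 10>5]
(B,P): not NE [P1→A gives 11>0; P2→Q gives 10>2]
(B,Q): not NE [P1→C gives 7>4]
(B,R): not NE [P2→Q gives 10>9]
(C,P): not NE [P1→A gives 11>9]
(C,Q): not NE [P2→P gives 4>1]
(C,R): not NE [P1→B gives 6>3; P2→P gives 4>0]

Nash profiles: (A,P)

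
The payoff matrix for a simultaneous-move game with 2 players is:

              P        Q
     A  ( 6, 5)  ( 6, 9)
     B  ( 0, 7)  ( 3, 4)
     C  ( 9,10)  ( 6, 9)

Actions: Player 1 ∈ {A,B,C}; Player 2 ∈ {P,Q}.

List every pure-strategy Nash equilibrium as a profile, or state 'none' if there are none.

PSNE = {(A,Q), (C,P)}

(A,P): not NE [P1→C gives 9>6; P2→Q gives 9>5]
(A,Q): NE
(B,P): not NE [P1→C gives 9>0]
(B,Q): not NE [P1→C gives 6>3; P2→P gives 7>4]
(C,P): NE
(C,Q): not NE [P2→P gives 10>9]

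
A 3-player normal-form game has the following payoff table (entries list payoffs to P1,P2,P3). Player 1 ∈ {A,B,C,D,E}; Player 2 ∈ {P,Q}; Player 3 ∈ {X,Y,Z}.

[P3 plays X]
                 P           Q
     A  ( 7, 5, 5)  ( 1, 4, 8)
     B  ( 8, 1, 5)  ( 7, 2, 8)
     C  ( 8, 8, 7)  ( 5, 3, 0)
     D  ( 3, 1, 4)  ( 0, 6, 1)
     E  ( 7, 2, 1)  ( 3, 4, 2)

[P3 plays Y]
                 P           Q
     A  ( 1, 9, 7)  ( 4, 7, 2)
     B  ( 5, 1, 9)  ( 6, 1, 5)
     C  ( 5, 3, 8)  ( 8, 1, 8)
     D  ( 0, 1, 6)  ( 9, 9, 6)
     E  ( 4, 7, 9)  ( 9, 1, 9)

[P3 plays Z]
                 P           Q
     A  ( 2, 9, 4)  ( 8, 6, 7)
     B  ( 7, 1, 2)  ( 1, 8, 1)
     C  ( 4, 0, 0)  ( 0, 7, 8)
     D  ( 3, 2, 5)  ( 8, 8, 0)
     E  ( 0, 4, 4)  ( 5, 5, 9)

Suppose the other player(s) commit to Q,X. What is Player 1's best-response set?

u_1(A vs Q,X) = 1
u_1(B vs Q,X) = 7
u_1(C vs Q,X) = 5
u_1(D vs Q,X) = 0
u_1(E vs Q,X) = 3
max payoff 7 at {B}

P1 best: {B}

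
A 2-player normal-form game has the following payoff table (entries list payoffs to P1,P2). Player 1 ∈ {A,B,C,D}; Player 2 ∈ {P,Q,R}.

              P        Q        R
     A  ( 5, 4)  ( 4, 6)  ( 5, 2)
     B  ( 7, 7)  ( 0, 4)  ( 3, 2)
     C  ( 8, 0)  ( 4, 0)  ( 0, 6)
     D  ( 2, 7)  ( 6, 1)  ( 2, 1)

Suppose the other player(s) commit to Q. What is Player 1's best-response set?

BR_1 = {D}

u_1(A vs Q) = 4
u_1(B vs Q) = 0
u_1(C vs Q) = 4
u_1(D vs Q) = 6
max payoff 6 at {D}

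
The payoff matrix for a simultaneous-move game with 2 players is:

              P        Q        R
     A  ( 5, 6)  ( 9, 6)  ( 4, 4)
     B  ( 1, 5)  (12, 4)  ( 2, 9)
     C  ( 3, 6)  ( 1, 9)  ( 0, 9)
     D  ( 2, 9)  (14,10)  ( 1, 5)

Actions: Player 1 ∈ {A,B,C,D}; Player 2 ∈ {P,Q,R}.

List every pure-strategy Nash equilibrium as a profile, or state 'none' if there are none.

(A,P): NE
(A,Q): not NE [P1→D gives 14>9]
(A,R): not NE [P2→Q gives 6>4]
(B,P): not NE [P1→A gives 5>1; P2→R gives 9>5]
(B,Q): not NE [P1→D gives 14>12; P2→R gives 9>4]
(B,R): not NE [P1→A gives 4>2]
(C,P): not NE [P1→A gives 5>3; P2→R gives 9>6]
(C,Q): not NE [P1→D gives 14>1]
(C,R): not NE [P1→A gives 4>0]
(D,P): not NE [P1→A gives 5>2; P2→Q gives 10>9]
(D,Q): NE
(D,R): not NE [P1→A gives 4>1; P2→Q gives 10>5]

Nash profiles: (A,P), (D,Q)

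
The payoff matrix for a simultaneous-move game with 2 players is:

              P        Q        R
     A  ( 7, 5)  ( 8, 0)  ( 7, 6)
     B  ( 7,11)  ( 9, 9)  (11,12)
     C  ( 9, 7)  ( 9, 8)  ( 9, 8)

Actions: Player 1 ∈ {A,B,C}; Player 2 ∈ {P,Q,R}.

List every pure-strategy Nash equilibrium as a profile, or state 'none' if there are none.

Nash profiles: (B,R), (C,Q)

(A,P): not NE [P1→C gives 9>7; P2→R gives 6>5]
(A,Q): not NE [P1→C gives 9>8; P2→R gives 6>0]
(A,R): not NE [P1→B gives 11>7]
(B,P): not NE [P1→C gives 9>7; P2→R gives 12>11]
(B,Q): not NE [P2→R gives 12>9]
(B,R): NE
(C,P): not NE [P2→R gives 8>7]
(C,Q): NE
(C,R): not NE [P1→B gives 11>9]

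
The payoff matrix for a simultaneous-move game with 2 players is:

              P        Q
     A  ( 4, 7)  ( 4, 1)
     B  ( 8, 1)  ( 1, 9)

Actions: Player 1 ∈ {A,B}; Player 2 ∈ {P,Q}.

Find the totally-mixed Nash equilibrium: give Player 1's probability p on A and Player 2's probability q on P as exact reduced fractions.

(p,q) = (4/7, 3/7)

P1 indiff ⇒ q·4+(1-q)·4 = q·8+(1-q)·1 ⇒ q(-4) = (1-q)(-3) ⇒ q = 3/7
P2 indiff ⇒ p·7+(1-p)·1 = p·1+(1-p)·9 ⇒ p(6) = (1-p)(8) ⇒ p = 4/7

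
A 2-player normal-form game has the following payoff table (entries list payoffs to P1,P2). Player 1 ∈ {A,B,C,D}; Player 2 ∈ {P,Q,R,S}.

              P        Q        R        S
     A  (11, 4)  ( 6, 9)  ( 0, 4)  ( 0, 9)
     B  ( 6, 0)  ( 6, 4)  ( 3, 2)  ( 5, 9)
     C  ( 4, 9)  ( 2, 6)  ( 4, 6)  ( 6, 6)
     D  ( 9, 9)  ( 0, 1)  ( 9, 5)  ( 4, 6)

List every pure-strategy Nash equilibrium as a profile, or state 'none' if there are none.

(A,P): not NE [P2→S gives 9>4]
(A,Q): NE
(A,R): not NE [P1→D gives 9>0; P2→S gives 9>4]
(A,S): not NE [P1→C gives 6>0]
(B,P): not NE [P1→A gives 11>6; P2→S gives 9>0]
(B,Q): not NE [P2→S gives 9>4]
(B,R): not NE [P1→D gives 9>3; P2→S gives 9>2]
(B,S): not NE [P1→C gives 6>5]
(C,P): not NE [P1→A gives 11>4]
(C,Q): not NE [P1→B gives 6>2; P2→P gives 9>6]
(C,R): not NE [P1→D gives 9>4; P2→P gives 9>6]
(C,S): not NE [P2→P gives 9>6]
(D,P): not NE [P1→A gives 11>9]
(D,Q): not NE [P1→B gives 6>0; P2→P gives 9>1]
(D,R): not NE [P2→P gives 9>5]
(D,S): not NE [P1→C gives 6>4; P2→P gives 9>6]

PSNE = {(A,Q)}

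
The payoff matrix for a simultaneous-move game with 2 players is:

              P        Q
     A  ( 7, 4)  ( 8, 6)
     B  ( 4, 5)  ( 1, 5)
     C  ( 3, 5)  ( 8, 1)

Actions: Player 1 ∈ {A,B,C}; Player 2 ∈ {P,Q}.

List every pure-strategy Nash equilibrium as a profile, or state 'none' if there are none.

Nash profiles: (A,Q)

(A,P): not NE [P2→Q gives 6>4]
(A,Q): NE
(B,P): not NE [P1→A gives 7>4]
(B,Q): not NE [P1→C gives 8>1]
(C,P): not NE [P1→A gives 7>3]
(C,Q): not NE [P2→P gives 5>1]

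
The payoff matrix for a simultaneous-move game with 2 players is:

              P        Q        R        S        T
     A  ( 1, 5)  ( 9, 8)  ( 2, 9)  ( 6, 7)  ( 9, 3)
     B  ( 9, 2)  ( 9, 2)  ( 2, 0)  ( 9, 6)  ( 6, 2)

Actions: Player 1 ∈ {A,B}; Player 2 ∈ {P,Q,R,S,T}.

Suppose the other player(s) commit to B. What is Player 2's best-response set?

u_2(P vs B) = 2
u_2(Q vs B) = 2
u_2(R vs B) = 0
u_2(S vs B) = 6
u_2(T vs B) = 2
max payoff 6 at {S}

argmax u_2 = {S}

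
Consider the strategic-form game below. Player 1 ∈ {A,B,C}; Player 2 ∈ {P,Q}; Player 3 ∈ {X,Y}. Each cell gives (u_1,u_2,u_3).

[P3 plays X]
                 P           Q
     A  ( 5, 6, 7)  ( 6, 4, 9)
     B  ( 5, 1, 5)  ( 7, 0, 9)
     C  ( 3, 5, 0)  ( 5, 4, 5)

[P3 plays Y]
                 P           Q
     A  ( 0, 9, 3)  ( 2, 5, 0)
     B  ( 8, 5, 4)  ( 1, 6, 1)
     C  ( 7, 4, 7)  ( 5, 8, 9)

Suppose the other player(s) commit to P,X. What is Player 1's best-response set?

P1 best: {A,B}

u_1(A vs P,X) = 5
u_1(B vs P,X) = 5
u_1(C vs P,X) = 3
max payoff 5 at {A,B}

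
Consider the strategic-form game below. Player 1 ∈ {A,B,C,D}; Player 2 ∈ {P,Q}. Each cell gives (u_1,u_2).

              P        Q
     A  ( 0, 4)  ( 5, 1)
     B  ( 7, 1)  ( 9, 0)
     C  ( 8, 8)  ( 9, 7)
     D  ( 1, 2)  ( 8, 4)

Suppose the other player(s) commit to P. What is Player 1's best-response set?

argmax u_1 = {C}

u_1(A vs P) = 0
u_1(B vs P) = 7
u_1(C vs P) = 8
u_1(D vs P) = 1
max payoff 8 at {C}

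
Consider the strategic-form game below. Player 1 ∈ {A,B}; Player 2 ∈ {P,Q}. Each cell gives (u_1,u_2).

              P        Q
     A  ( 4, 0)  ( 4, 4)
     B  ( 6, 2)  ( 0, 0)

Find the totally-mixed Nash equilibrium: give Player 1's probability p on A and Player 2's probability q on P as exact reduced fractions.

p=1/3, q=2/3

P1 indiff ⇒ q·4+(1-q)·4 = q·6+(1-q)·0 ⇒ q(-2) = (1-q)(-4) ⇒ q = 2/3
P2 indiff ⇒ p·0+(1-p)·2 = p·4+(1-p)·0 ⇒ p(-4) = (1-p)(-2) ⇒ p = 1/3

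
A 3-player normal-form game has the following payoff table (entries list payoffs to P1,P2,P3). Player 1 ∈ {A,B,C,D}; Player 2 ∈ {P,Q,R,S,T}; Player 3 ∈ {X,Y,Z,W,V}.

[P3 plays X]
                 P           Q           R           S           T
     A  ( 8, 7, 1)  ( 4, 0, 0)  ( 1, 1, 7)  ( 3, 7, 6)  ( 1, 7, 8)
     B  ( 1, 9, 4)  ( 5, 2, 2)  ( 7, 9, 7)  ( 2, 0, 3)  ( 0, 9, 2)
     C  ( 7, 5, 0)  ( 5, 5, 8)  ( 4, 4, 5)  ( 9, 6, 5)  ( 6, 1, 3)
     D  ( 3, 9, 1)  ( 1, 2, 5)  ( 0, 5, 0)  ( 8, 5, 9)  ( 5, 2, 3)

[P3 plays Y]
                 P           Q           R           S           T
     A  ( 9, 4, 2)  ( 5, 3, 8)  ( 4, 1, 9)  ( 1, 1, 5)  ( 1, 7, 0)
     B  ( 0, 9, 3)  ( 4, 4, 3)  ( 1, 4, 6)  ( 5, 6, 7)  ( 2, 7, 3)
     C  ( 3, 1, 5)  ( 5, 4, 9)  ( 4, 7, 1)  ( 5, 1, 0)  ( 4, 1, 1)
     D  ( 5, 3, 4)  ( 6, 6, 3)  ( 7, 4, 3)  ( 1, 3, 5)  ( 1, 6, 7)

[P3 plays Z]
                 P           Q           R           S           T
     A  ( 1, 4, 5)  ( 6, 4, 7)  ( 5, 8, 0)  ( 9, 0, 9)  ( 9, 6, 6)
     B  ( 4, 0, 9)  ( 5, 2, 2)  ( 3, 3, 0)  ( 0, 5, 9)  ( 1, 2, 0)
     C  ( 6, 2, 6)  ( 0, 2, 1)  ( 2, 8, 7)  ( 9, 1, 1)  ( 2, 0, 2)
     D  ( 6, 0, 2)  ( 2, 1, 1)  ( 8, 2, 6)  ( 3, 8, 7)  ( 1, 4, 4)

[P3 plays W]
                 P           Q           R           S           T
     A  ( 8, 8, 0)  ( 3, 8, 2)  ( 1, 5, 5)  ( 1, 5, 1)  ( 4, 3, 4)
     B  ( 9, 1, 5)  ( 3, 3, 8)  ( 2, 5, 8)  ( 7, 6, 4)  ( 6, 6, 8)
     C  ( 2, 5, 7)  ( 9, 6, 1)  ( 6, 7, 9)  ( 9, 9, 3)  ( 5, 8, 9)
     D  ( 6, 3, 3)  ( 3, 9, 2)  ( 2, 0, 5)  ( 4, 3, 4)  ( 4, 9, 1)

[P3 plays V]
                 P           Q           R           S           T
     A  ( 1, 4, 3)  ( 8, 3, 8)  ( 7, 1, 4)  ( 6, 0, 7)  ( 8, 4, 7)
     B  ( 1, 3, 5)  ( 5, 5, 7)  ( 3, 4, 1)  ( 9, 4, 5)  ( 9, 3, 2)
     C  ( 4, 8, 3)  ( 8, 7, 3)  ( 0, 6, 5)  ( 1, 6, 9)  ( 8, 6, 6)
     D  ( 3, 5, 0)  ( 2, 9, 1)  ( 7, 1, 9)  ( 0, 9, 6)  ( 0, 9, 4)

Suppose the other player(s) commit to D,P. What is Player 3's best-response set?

u_3(X vs D,P) = 1
u_3(Y vs D,P) = 4
u_3(Z vs D,P) = 2
u_3(W vs D,P) = 3
u_3(V vs D,P) = 0
max payoff 4 at {Y}

BR_3 = {Y}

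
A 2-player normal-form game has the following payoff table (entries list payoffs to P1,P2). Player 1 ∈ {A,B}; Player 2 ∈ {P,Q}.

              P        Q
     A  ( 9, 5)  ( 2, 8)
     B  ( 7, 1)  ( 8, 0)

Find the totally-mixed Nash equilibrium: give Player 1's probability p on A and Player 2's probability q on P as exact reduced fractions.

p=1/4, q=3/4

P1 indiff ⇒ q·9+(1-q)·2 = q·7+(1-q)·8 ⇒ q(2) = (1-q)(6) ⇒ q = 3/4
P2 indiff ⇒ p·5+(1-p)·1 = p·8+(1-p)·0 ⇒ p(-3) = (1-p)(-1) ⇒ p = 1/4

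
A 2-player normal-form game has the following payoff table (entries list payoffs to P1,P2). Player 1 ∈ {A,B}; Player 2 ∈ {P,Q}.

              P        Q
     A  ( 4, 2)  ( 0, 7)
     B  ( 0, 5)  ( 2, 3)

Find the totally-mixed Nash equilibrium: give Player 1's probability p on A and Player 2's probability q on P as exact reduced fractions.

P1 indiff ⇒ q·4+(1-q)·0 = q·0+(1-q)·2 ⇒ q(4) = (1-q)(2) ⇒ q = 1/3
P2 indiff ⇒ p·2+(1-p)·5 = p·7+(1-p)·3 ⇒ p(-5) = (1-p)(-2) ⇒ p = 2/7

(p,q) = (2/7, 1/3)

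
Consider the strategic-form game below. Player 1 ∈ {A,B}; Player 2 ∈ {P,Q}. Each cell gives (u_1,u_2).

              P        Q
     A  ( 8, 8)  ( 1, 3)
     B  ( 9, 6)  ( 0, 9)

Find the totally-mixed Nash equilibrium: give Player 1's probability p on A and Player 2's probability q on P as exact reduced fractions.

P1 indiff ⇒ q·8+(1-q)·1 = q·9+(1-q)·0 ⇒ q(-1) = (1-q)(-1) ⇒ q = 1/2
P2 indiff ⇒ p·8+(1-p)·6 = p·3+(1-p)·9 ⇒ p(5) = (1-p)(3) ⇒ p = 3/8

p=3/8, q=1/2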